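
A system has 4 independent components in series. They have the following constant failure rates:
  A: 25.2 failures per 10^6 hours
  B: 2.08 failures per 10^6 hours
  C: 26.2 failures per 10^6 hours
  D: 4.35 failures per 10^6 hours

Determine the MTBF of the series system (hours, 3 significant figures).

17300

Series of exponential components: λ_sys = Σ λ_i
λ_sys = 0.0000252 + 0.00000208 + 0.0000262 + 0.00000435 = 5.7830e-05 /h
MTBF = 1 / λ_sys = 17300 h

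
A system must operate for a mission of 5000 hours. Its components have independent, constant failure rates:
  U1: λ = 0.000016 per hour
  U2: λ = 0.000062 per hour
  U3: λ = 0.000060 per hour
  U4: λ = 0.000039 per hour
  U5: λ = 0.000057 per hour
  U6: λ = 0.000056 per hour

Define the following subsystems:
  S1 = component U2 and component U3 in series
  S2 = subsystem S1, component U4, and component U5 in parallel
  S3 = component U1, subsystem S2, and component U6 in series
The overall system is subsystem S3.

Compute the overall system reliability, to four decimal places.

0.6837

R(U1) = exp(−0.000016 × 5000) = 0.923116
R(U2) = exp(−0.000062 × 5000) = 0.733447
R(U3) = exp(−0.000060 × 5000) = 0.740818
R(U4) = exp(−0.000039 × 5000) = 0.822835
R(U5) = exp(−0.000057 × 5000) = 0.752014
R(U6) = exp(−0.000056 × 5000) = 0.755784
Series (U2 and U3): 0.733447 × 0.740818 = 0.543351
Parallel ([0.543351], U4, and U5): 1 − (1 − 0.543351)(1 − 0.822835)(1 − 0.752014) = 0.979937
Series (U1, [0.979937], and U6): 0.923116 × 0.979937 × 0.755784 = 0.6837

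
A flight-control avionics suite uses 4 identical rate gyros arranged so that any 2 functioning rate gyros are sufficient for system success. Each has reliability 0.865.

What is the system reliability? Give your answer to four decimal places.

0.9912

R = Σ_{i=2}^{4} C(4,i) p^i (1−p)^{4−i} with p = 0.865
C(4,2)·0.865^2·0.135^2 = 0.081818
C(4,3)·0.865^3·0.135^1 = 0.349496
C(4,4)·0.865^4·0.135^0 = 0.559841
Sum = 0.9912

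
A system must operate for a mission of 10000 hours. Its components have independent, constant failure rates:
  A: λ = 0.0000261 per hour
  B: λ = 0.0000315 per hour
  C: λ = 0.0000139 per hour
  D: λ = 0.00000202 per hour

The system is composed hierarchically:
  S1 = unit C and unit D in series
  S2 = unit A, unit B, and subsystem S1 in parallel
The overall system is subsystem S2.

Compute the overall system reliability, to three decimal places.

R(A) = exp(−0.0000261 × 10000) = 0.77028
R(B) = exp(−0.0000315 × 10000) = 0.72979
R(C) = exp(−0.0000139 × 10000) = 0.87023
R(D) = exp(−0.00000202 × 10000) = 0.98000
Series (C and D): 0.87023 × 0.98000 = 0.85283
Parallel (A, B, and [0.85283]): 1 − (1 − 0.77028)(1 − 0.72979)(1 − 0.85283) = 0.991

0.991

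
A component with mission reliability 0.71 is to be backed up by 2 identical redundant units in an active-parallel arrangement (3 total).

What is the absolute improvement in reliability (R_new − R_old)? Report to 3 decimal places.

0.266

R_before = 0.71
R_after = 1 − (1 − 0.71)^3 = 0.976
ΔR = 0.976 − 0.71 = 0.266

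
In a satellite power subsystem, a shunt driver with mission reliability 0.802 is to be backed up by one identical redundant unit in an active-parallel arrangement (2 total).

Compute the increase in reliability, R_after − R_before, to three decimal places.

R_before = 0.802
R_after = 1 − (1 − 0.802)^2 = 0.961
ΔR = 0.961 − 0.802 = 0.159

0.159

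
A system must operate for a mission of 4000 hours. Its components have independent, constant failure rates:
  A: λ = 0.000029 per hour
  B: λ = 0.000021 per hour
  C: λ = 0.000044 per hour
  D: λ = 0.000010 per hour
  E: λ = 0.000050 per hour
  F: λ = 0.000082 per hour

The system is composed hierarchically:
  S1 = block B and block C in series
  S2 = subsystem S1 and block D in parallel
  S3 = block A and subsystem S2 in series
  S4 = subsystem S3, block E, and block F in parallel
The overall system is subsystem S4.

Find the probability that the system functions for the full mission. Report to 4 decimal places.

R(A) = exp(−0.000029 × 4000) = 0.890475
R(B) = exp(−0.000021 × 4000) = 0.919431
R(C) = exp(−0.000044 × 4000) = 0.838618
R(D) = exp(−0.000010 × 4000) = 0.960789
R(E) = exp(−0.000050 × 4000) = 0.818731
R(F) = exp(−0.000082 × 4000) = 0.720363
Series (B and C): 0.919431 × 0.838618 = 0.771051
Parallel ([0.771051] and D): 1 − (1 − 0.771051)(1 − 0.960789) = 0.991023
Series (A and [0.991023]): 0.890475 × 0.991023 = 0.882481
Parallel ([0.882481], E, and F): 1 − (1 − 0.882481)(1 − 0.818731)(1 − 0.720363) = 0.9940

0.9940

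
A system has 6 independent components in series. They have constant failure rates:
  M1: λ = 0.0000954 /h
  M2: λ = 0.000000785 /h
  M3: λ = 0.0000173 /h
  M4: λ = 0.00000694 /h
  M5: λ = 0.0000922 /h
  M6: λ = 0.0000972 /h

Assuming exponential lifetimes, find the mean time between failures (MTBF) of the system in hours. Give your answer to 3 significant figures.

Series of exponential components: λ_sys = Σ λ_i
λ_sys = 0.0000954 + 0.000000785 + 0.0000173 + 0.00000694 + 0.0000922 + 0.0000972 = 3.0983e-04 /h
MTBF = 1 / λ_sys = 3230 h

3230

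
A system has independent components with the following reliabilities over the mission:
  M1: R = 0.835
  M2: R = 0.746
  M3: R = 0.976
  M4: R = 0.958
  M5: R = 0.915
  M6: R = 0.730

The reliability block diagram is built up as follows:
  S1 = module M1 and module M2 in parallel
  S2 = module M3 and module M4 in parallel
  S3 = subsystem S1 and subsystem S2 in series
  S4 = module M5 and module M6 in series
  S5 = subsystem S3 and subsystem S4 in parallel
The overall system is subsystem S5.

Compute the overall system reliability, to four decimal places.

Parallel (M1 and M2): 1 − (1 − 0.835000)(1 − 0.746000) = 0.958090
Parallel (M3 and M4): 1 − (1 − 0.976000)(1 − 0.958000) = 0.998992
Series ([0.958090] and [0.998992]): 0.958090 × 0.998992 = 0.957124
Series (M5 and M6): 0.915000 × 0.730000 = 0.667950
Parallel ([0.957124] and [0.667950]): 1 − (1 − 0.957124)(1 − 0.667950) = 0.9858

0.9858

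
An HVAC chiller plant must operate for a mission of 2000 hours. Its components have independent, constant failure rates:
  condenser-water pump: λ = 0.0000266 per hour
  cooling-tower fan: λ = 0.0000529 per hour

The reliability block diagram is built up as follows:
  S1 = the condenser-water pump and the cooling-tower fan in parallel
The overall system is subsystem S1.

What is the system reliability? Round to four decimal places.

0.9948

R(condenser-water pump) = exp(−0.0000266 × 2000) = 0.948190
R(cooling-tower fan) = exp(−0.0000529 × 2000) = 0.899605
Parallel (condenser-water pump and cooling-tower fan): 1 − (1 − 0.948190)(1 − 0.899605) = 0.9948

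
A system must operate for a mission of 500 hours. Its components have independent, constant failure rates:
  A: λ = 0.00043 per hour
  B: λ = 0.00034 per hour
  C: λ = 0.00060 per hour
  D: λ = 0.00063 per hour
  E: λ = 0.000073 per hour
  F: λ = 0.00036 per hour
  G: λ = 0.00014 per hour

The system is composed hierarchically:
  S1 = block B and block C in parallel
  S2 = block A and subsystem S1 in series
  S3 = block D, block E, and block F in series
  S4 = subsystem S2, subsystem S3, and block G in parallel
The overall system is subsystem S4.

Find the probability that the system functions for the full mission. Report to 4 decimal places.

R(A) = exp(−0.00043 × 500) = 0.806541
R(B) = exp(−0.00034 × 500) = 0.843665
R(C) = exp(−0.00060 × 500) = 0.740818
R(D) = exp(−0.00063 × 500) = 0.729789
R(E) = exp(−0.000073 × 500) = 0.964158
R(F) = exp(−0.00036 × 500) = 0.835270
R(G) = exp(−0.00014 × 500) = 0.932394
Parallel (B and C): 1 − (1 − 0.843665)(1 − 0.740818) = 0.959481
Series (A and [0.959481]): 0.806541 × 0.959481 = 0.773861
Series (D, E, and F): 0.729789 × 0.964158 × 0.835270 = 0.587723
Parallel ([0.773861], [0.587723], and G): 1 − (1 − 0.773861)(1 − 0.587723)(1 − 0.932394) = 0.9937

0.9937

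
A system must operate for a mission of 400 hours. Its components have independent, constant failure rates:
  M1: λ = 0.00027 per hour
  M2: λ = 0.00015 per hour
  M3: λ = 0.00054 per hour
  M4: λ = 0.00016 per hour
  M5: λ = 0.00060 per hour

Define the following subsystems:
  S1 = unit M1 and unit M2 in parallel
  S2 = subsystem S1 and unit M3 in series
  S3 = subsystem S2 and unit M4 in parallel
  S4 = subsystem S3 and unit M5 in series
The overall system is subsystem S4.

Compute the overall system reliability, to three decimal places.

0.777

R(M1) = exp(−0.00027 × 400) = 0.89763
R(M2) = exp(−0.00015 × 400) = 0.94176
R(M3) = exp(−0.00054 × 400) = 0.80574
R(M4) = exp(−0.00016 × 400) = 0.93800
R(M5) = exp(−0.00060 × 400) = 0.78663
Parallel (M1 and M2): 1 − (1 − 0.89763)(1 − 0.94176) = 0.99404
Series ([0.99404] and M3): 0.99404 × 0.80574 = 0.80094
Parallel ([0.80094] and M4): 1 − (1 − 0.80094)(1 − 0.93800) = 0.98766
Series ([0.98766] and M5): 0.98766 × 0.78663 = 0.777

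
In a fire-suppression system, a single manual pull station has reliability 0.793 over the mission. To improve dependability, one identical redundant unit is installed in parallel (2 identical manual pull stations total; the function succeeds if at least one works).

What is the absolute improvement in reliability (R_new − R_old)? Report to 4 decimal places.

0.1642

R_before = 0.793
R_after = 1 − (1 − 0.793)^2 = 0.9572
ΔR = 0.9572 − 0.793 = 0.1642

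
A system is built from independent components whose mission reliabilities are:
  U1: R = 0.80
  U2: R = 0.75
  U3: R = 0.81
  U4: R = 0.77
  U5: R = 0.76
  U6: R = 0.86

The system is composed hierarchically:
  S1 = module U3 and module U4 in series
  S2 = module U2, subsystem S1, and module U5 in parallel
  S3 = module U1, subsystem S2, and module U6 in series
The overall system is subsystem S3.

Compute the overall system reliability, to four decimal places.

0.6725

Series (U3 and U4): 0.810000 × 0.770000 = 0.623700
Parallel (U2, [0.623700], and U5): 1 − (1 − 0.750000)(1 − 0.623700)(1 − 0.760000) = 0.977422
Series (U1, [0.977422], and U6): 0.800000 × 0.977422 × 0.860000 = 0.6725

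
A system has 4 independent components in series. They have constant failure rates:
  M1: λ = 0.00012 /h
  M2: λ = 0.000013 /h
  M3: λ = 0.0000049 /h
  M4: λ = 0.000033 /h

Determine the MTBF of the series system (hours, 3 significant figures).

5850

Series of exponential components: λ_sys = Σ λ_i
λ_sys = 0.00012 + 0.000013 + 0.0000049 + 0.000033 = 1.7090e-04 /h
MTBF = 1 / λ_sys = 5850 h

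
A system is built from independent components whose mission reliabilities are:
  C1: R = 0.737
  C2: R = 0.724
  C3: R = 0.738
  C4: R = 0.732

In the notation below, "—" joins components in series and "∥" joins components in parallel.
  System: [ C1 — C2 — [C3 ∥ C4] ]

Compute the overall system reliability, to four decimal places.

Parallel (C3 and C4): 1 − (1 − 0.738000)(1 − 0.732000) = 0.929784
Series (C1, C2, and [0.929784]): 0.737000 × 0.724000 × 0.929784 = 0.4961

0.4961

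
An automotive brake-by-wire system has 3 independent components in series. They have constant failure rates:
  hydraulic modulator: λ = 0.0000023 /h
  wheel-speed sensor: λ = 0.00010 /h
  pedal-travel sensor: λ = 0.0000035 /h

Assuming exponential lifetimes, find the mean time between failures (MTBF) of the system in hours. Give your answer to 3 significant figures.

Series of exponential components: λ_sys = Σ λ_i
λ_sys = 0.0000023 + 0.00010 + 0.0000035 = 1.0580e-04 /h
MTBF = 1 / λ_sys = 9450 h

9450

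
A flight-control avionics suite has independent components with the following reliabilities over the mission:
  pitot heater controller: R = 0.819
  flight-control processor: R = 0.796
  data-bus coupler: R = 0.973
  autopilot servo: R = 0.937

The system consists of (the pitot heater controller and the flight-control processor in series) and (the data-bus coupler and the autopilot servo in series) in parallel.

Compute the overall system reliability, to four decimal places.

Series (pitot heater controller and flight-control processor): 0.819000 × 0.796000 = 0.651924
Series (data-bus coupler and autopilot servo): 0.973000 × 0.937000 = 0.911701
Parallel ([0.651924] and [0.911701]): 1 − (1 − 0.651924)(1 − 0.911701) = 0.9693

0.9693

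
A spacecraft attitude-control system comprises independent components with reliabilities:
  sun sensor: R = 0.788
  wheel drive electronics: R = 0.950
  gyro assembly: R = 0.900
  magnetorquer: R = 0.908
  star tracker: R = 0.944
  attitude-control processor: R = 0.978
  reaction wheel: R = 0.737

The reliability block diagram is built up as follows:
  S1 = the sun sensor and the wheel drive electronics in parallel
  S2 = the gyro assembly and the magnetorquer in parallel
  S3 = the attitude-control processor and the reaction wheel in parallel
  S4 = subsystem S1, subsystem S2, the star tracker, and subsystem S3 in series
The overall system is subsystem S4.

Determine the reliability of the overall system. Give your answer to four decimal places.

0.9200

Parallel (sun sensor and wheel drive electronics): 1 − (1 − 0.788000)(1 − 0.950000) = 0.989400
Parallel (gyro assembly and magnetorquer): 1 − (1 − 0.900000)(1 − 0.908000) = 0.990800
Parallel (attitude-control processor and reaction wheel): 1 − (1 − 0.978000)(1 − 0.737000) = 0.994214
Series ([0.989400], [0.990800], star tracker, and [0.994214]): 0.989400 × 0.990800 × 0.944000 × 0.994214 = 0.9200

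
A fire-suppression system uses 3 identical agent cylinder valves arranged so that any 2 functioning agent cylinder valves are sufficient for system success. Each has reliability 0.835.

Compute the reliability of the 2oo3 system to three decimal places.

0.927

R = Σ_{i=2}^{3} C(3,i) p^i (1−p)^{3−i} with p = 0.835
C(3,2)·0.835^2·0.165^1 = 0.34513
C(3,3)·0.835^3·0.165^0 = 0.58218
Sum = 0.927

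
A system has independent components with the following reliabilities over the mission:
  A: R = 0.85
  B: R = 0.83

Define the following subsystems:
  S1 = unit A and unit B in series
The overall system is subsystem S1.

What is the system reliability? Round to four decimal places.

0.7055

Series (A and B): 0.850000 × 0.830000 = 0.7055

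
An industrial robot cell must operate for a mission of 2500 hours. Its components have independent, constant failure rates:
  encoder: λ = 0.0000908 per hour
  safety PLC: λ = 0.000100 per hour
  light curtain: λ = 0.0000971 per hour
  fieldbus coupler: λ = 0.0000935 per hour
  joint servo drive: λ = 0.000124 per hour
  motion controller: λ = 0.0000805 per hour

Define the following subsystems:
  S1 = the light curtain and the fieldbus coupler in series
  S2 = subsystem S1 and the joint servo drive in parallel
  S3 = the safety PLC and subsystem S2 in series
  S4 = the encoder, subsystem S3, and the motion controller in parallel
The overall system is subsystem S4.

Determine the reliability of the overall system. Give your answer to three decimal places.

0.989

R(encoder) = exp(−0.0000908 × 2500) = 0.79692
R(safety PLC) = exp(−0.000100 × 2500) = 0.77880
R(light curtain) = exp(−0.0000971 × 2500) = 0.78447
R(fieldbus coupler) = exp(−0.0000935 × 2500) = 0.79156
R(joint servo drive) = exp(−0.000124 × 2500) = 0.73345
R(motion controller) = exp(−0.0000805 × 2500) = 0.81771
Series (light curtain and fieldbus coupler): 0.78447 × 0.79156 = 0.62096
Parallel ([0.62096] and joint servo drive): 1 − (1 − 0.62096)(1 − 0.73345) = 0.89897
Series (safety PLC and [0.89897]): 0.77880 × 0.89897 = 0.70012
Parallel (encoder, [0.70012], and motion controller): 1 − (1 − 0.79692)(1 − 0.70012)(1 − 0.81771) = 0.989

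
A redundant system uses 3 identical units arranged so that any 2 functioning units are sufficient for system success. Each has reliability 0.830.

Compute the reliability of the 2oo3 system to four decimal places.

0.9231

R = Σ_{i=2}^{3} C(3,i) p^i (1−p)^{3−i} with p = 0.830
C(3,2)·0.830^2·0.170^1 = 0.351339
C(3,3)·0.830^3·0.170^0 = 0.571787
Sum = 0.9231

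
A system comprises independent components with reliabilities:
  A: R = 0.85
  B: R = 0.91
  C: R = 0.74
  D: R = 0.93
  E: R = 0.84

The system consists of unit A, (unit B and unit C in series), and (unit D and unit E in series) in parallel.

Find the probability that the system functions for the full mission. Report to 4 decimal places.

0.9893

Series (B and C): 0.910000 × 0.740000 = 0.673400
Series (D and E): 0.930000 × 0.840000 = 0.781200
Parallel (A, [0.673400], and [0.781200]): 1 − (1 − 0.850000)(1 − 0.673400)(1 − 0.781200) = 0.9893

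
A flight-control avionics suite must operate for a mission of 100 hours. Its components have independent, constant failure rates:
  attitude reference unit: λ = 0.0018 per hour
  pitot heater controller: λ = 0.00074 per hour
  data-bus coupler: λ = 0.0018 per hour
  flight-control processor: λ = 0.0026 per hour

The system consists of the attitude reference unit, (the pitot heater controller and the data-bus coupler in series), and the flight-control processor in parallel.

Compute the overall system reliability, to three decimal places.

R(attitude reference unit) = exp(−0.0018 × 100) = 0.83527
R(pitot heater controller) = exp(−0.00074 × 100) = 0.92867
R(data-bus coupler) = exp(−0.0018 × 100) = 0.83527
R(flight-control processor) = exp(−0.0026 × 100) = 0.77105
Series (pitot heater controller and data-bus coupler): 0.92867 × 0.83527 = 0.77569
Parallel (attitude reference unit, [0.77569], and flight-control processor): 1 − (1 − 0.83527)(1 − 0.77569)(1 − 0.77105) = 0.992

0.992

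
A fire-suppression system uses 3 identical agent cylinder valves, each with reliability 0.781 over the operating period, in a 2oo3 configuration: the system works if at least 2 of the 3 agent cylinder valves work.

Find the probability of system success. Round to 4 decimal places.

0.8771

R = Σ_{i=2}^{3} C(3,i) p^i (1−p)^{3−i} with p = 0.781
C(3,2)·0.781^2·0.219^1 = 0.400744
C(3,3)·0.781^3·0.219^0 = 0.476380
Sum = 0.8771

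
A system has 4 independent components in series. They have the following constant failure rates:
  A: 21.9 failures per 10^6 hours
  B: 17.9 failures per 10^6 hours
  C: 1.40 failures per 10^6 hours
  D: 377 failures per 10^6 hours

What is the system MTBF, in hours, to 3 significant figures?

2390

Series of exponential components: λ_sys = Σ λ_i
λ_sys = 0.0000219 + 0.0000179 + 0.00000140 + 0.000377 = 4.1820e-04 /h
MTBF = 1 / λ_sys = 2390 h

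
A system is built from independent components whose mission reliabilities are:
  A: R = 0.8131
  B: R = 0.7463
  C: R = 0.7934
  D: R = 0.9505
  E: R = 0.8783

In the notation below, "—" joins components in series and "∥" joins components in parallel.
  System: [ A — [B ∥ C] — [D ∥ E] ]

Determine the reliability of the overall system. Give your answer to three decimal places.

Parallel (B and C): 1 − (1 − 0.74630)(1 − 0.79340) = 0.94759
Parallel (D and E): 1 − (1 − 0.95050)(1 − 0.87830) = 0.99398
Series (A, [0.94759], and [0.99398]): 0.81310 × 0.94759 × 0.99398 = 0.766

0.766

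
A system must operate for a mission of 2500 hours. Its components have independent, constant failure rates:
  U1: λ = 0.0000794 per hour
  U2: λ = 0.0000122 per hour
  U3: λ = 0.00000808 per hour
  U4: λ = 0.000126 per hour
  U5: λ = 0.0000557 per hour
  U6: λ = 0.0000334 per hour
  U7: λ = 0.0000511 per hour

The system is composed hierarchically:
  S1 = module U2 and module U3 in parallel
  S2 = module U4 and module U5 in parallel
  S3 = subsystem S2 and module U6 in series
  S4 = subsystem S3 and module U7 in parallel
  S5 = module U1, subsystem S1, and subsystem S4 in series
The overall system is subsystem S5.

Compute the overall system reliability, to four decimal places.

R(U1) = exp(−0.0000794 × 2500) = 0.819960
R(U2) = exp(−0.0000122 × 2500) = 0.969960
R(U3) = exp(−0.00000808 × 2500) = 0.980003
R(U4) = exp(−0.000126 × 2500) = 0.729789
R(U5) = exp(−0.0000557 × 2500) = 0.870010
R(U6) = exp(−0.0000334 × 2500) = 0.919891
R(U7) = exp(−0.0000511 × 2500) = 0.880073
Parallel (U2 and U3): 1 − (1 − 0.969960)(1 − 0.980003) = 0.999399
Parallel (U4 and U5): 1 − (1 − 0.729789)(1 − 0.870010) = 0.964875
Series ([0.964875] and U6): 0.964875 × 0.919891 = 0.887580
Parallel ([0.887580] and U7): 1 − (1 − 0.887580)(1 − 0.880073) = 0.986518
Series (U1, [0.999399], and [0.986518]): 0.819960 × 0.999399 × 0.986518 = 0.8084

0.8084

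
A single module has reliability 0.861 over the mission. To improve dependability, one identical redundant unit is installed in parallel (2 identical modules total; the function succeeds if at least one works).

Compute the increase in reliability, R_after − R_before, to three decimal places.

0.120

R_before = 0.861
R_after = 1 − (1 − 0.861)^2 = 0.981
ΔR = 0.981 − 0.861 = 0.120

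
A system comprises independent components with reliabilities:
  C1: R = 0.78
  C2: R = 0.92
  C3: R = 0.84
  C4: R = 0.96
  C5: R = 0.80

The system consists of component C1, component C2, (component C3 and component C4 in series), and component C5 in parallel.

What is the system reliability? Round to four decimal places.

0.9993

Series (C3 and C4): 0.840000 × 0.960000 = 0.806400
Parallel (C1, C2, [0.806400], and C5): 1 − (1 − 0.780000)(1 − 0.920000)(1 − 0.806400)(1 − 0.800000) = 0.9993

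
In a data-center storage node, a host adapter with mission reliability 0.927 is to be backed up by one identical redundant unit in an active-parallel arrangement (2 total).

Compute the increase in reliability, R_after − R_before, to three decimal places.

0.068

R_before = 0.927
R_after = 1 − (1 − 0.927)^2 = 0.995
ΔR = 0.995 − 0.927 = 0.068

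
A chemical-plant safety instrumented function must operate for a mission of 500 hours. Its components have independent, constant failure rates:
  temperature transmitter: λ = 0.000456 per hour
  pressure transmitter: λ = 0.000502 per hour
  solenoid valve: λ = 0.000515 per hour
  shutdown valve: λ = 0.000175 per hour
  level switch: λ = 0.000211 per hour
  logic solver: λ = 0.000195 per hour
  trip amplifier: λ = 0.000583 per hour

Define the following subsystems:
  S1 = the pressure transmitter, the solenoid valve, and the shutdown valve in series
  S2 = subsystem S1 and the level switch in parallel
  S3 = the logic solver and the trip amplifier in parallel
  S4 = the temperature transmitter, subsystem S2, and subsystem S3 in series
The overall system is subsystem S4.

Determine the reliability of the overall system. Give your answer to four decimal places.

R(temperature transmitter) = exp(−0.000456 × 500) = 0.796124
R(pressure transmitter) = exp(−0.000502 × 500) = 0.778022
R(solenoid valve) = exp(−0.000515 × 500) = 0.772982
R(shutdown valve) = exp(−0.000175 × 500) = 0.916219
R(level switch) = exp(−0.000211 × 500) = 0.899874
R(logic solver) = exp(−0.000195 × 500) = 0.907102
R(trip amplifier) = exp(−0.000583 × 500) = 0.747142
Series (pressure transmitter, solenoid valve, and shutdown valve): 0.778022 × 0.772982 × 0.916219 = 0.551011
Parallel ([0.551011] and level switch): 1 − (1 − 0.551011)(1 − 0.899874) = 0.955045
Parallel (logic solver and trip amplifier): 1 − (1 − 0.907102)(1 − 0.747142) = 0.976510
Series (temperature transmitter, [0.955045], and [0.976510]): 0.796124 × 0.955045 × 0.976510 = 0.7425

0.7425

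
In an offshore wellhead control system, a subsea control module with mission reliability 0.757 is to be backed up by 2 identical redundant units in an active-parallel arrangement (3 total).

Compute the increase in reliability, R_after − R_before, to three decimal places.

R_before = 0.757
R_after = 1 − (1 − 0.757)^3 = 0.986
ΔR = 0.986 − 0.757 = 0.229

0.229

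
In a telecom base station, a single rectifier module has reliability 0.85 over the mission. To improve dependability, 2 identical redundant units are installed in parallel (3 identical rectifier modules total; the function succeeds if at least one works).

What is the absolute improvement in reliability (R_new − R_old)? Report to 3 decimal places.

0.147

R_before = 0.85
R_after = 1 − (1 − 0.85)^3 = 0.997
ΔR = 0.997 − 0.85 = 0.147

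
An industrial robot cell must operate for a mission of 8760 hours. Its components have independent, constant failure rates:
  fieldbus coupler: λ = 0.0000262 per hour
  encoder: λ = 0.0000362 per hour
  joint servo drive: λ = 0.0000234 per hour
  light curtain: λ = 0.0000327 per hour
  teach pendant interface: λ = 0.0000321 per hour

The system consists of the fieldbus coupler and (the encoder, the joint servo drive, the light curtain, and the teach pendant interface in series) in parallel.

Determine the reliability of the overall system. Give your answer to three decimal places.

R(fieldbus coupler) = exp(−0.0000262 × 8760) = 0.79492
R(encoder) = exp(−0.0000362 × 8760) = 0.72825
R(joint servo drive) = exp(−0.0000234 × 8760) = 0.81466
R(light curtain) = exp(−0.0000327 × 8760) = 0.75092
R(teach pendant interface) = exp(−0.0000321 × 8760) = 0.75488
Series (encoder, joint servo drive, light curtain, and teach pendant interface): 0.72825 × 0.81466 × 0.75092 × 0.75488 = 0.33630
Parallel (fieldbus coupler and [0.33630]): 1 − (1 − 0.79492)(1 − 0.33630) = 0.864

0.864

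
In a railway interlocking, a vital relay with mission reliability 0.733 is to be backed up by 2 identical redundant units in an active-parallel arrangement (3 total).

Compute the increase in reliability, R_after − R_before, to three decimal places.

0.248

R_before = 0.733
R_after = 1 − (1 − 0.733)^3 = 0.981
ΔR = 0.981 − 0.733 = 0.248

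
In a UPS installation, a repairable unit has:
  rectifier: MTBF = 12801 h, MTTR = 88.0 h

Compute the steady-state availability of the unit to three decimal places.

A(rectifier) = MTBF/(MTBF+MTTR) = 12801/(12801+88.0) = 0.993

0.993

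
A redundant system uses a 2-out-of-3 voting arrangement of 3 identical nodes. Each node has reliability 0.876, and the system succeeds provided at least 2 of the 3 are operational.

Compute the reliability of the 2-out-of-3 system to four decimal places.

0.9577

R = Σ_{i=2}^{3} C(3,i) p^i (1−p)^{3−i} with p = 0.876
C(3,2)·0.876^2·0.124^1 = 0.285464
C(3,3)·0.876^3·0.124^0 = 0.672221
Sum = 0.9577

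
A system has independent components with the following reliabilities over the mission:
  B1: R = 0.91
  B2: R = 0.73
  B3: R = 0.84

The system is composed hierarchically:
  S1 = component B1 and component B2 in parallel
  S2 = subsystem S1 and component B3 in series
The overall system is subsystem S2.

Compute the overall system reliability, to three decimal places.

Parallel (B1 and B2): 1 − (1 − 0.91000)(1 − 0.73000) = 0.97570
Series ([0.97570] and B3): 0.97570 × 0.84000 = 0.820

0.820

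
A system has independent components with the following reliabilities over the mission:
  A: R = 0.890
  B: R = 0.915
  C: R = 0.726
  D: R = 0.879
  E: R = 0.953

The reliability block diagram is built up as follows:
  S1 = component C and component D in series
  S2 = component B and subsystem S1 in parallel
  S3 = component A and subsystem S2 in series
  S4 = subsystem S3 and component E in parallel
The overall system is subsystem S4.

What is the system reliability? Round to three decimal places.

0.994

Series (C and D): 0.72600 × 0.87900 = 0.63815
Parallel (B and [0.63815]): 1 − (1 − 0.91500)(1 − 0.63815) = 0.96924
Series (A and [0.96924]): 0.89000 × 0.96924 = 0.86262
Parallel ([0.86262] and E): 1 − (1 − 0.86262)(1 − 0.95300) = 0.994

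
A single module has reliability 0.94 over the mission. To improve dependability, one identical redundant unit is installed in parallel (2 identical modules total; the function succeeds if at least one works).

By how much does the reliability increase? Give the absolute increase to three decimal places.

R_before = 0.94
R_after = 1 − (1 − 0.94)^2 = 0.996
ΔR = 0.996 − 0.94 = 0.056

0.056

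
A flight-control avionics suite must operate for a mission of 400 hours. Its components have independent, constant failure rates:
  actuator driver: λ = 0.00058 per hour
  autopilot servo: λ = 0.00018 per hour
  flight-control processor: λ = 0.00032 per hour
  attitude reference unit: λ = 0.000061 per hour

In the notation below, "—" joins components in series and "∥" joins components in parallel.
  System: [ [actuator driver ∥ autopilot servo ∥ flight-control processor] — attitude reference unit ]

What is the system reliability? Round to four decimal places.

R(actuator driver) = exp(−0.00058 × 400) = 0.792946
R(autopilot servo) = exp(−0.00018 × 400) = 0.930531
R(flight-control processor) = exp(−0.00032 × 400) = 0.879853
R(attitude reference unit) = exp(−0.000061 × 400) = 0.975895
Parallel (actuator driver, autopilot servo, and flight-control processor): 1 − (1 − 0.792946)(1 − 0.930531)(1 − 0.879853) = 0.998272
Series ([0.998272] and attitude reference unit): 0.998272 × 0.975895 = 0.9742

0.9742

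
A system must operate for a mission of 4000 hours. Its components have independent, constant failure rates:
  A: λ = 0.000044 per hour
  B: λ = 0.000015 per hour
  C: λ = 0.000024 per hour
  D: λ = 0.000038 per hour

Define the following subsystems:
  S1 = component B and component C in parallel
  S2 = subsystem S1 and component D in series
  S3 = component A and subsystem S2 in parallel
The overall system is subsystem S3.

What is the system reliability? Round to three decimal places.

R(A) = exp(−0.000044 × 4000) = 0.83862
R(B) = exp(−0.000015 × 4000) = 0.94176
R(C) = exp(−0.000024 × 4000) = 0.90846
R(D) = exp(−0.000038 × 4000) = 0.85899
Parallel (B and C): 1 − (1 − 0.94176)(1 − 0.90846) = 0.99467
Series ([0.99467] and D): 0.99467 × 0.85899 = 0.85441
Parallel (A and [0.85441]): 1 − (1 − 0.83862)(1 − 0.85441) = 0.977

0.977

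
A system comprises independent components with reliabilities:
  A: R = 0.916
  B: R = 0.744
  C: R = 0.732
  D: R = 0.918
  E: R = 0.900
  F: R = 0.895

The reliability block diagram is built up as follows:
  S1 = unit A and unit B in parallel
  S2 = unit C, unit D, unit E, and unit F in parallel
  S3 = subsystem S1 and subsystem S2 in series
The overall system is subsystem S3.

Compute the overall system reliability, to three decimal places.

0.978

Parallel (A and B): 1 − (1 − 0.91600)(1 − 0.74400) = 0.97850
Parallel (C, D, E, and F): 1 − (1 − 0.73200)(1 − 0.91800)(1 − 0.90000)(1 − 0.89500) = 0.99977
Series ([0.97850] and [0.99977]): 0.97850 × 0.99977 = 0.978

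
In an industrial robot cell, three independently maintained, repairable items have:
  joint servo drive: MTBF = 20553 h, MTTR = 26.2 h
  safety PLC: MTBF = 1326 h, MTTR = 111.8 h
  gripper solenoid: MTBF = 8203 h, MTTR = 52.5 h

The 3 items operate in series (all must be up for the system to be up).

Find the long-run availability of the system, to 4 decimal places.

A(joint servo drive) = MTBF/(MTBF+MTTR) = 20553/(20553+26.2) = 0.998727
A(safety PLC) = MTBF/(MTBF+MTTR) = 1326/(1326+111.8) = 0.922242
A(gripper solenoid) = MTBF/(MTBF+MTTR) = 8203/(8203+52.5) = 0.993641
Series availability: 0.998727 × 0.922242 × 0.993641 = 0.9152

0.9152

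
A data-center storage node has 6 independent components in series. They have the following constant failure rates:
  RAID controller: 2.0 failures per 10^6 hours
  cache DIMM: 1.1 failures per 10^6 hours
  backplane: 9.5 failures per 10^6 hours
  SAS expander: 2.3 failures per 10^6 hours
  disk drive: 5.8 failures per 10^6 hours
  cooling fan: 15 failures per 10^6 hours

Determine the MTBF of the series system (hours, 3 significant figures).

28000

Series of exponential components: λ_sys = Σ λ_i
λ_sys = 0.0000020 + 0.0000011 + 0.0000095 + 0.0000023 + 0.0000058 + 0.000015 = 3.5700e-05 /h
MTBF = 1 / λ_sys = 28000 h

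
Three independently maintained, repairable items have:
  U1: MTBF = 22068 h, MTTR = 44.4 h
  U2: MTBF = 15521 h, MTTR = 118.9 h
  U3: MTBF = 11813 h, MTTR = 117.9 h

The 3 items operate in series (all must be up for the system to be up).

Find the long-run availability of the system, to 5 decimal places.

0.98062

A(U1) = MTBF/(MTBF+MTTR) = 22068/(22068+44.4) = 0.997992
A(U2) = MTBF/(MTBF+MTTR) = 15521/(15521+118.9) = 0.992398
A(U3) = MTBF/(MTBF+MTTR) = 11813/(11813+117.9) = 0.990118
Series availability: 0.997992 × 0.992398 × 0.990118 = 0.98062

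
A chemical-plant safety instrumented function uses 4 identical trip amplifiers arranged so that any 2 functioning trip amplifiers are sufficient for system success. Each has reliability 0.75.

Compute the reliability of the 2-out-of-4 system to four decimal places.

0.9492

R = Σ_{i=2}^{4} C(4,i) p^i (1−p)^{4−i} with p = 0.75
C(4,2)·0.75^2·0.25^2 = 0.210938
C(4,3)·0.75^3·0.25^1 = 0.421875
C(4,4)·0.75^4·0.25^0 = 0.316406
Sum = 0.9492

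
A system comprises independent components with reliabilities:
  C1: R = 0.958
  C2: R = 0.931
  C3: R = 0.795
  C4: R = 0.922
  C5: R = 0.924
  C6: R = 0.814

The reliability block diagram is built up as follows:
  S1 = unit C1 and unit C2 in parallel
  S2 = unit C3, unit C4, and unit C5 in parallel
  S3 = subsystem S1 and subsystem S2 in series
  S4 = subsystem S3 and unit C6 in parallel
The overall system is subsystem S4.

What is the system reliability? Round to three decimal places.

0.999

Parallel (C1 and C2): 1 − (1 − 0.95800)(1 − 0.93100) = 0.99710
Parallel (C3, C4, and C5): 1 − (1 − 0.79500)(1 − 0.92200)(1 − 0.92400) = 0.99878
Series ([0.99710] and [0.99878]): 0.99710 × 0.99878 = 0.99588
Parallel ([0.99588] and C6): 1 − (1 − 0.99588)(1 − 0.81400) = 0.999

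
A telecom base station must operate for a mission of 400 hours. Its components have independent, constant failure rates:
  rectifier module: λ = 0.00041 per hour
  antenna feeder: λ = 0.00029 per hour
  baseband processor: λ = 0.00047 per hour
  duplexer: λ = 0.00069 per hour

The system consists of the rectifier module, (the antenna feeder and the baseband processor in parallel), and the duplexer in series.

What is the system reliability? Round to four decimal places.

R(rectifier module) = exp(−0.00041 × 400) = 0.848742
R(antenna feeder) = exp(−0.00029 × 400) = 0.890475
R(baseband processor) = exp(−0.00047 × 400) = 0.828615
R(duplexer) = exp(−0.00069 × 400) = 0.758813
Parallel (antenna feeder and baseband processor): 1 − (1 − 0.890475)(1 − 0.828615) = 0.981229
Series (rectifier module, [0.981229], and duplexer): 0.848742 × 0.981229 × 0.758813 = 0.6319

0.6319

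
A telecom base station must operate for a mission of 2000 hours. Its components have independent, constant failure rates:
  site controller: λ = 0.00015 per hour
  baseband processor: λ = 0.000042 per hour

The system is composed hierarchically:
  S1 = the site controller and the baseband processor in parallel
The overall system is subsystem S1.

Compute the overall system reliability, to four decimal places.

0.9791

R(site controller) = exp(−0.00015 × 2000) = 0.740818
R(baseband processor) = exp(−0.000042 × 2000) = 0.919431
Parallel (site controller and baseband processor): 1 − (1 − 0.740818)(1 − 0.919431) = 0.9791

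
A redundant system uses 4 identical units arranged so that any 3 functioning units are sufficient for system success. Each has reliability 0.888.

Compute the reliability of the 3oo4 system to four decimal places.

R = Σ_{i=3}^{4} C(4,i) p^i (1−p)^{4−i} with p = 0.888
C(4,3)·0.888^3·0.112^1 = 0.313702
C(4,4)·0.888^4·0.112^0 = 0.621802
Sum = 0.9355

0.9355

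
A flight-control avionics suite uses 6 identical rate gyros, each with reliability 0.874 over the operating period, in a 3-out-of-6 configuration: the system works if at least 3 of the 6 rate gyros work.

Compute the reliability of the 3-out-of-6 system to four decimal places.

0.9969

R = Σ_{i=3}^{6} C(6,i) p^i (1−p)^{6−i} with p = 0.874
C(6,3)·0.874^3·0.126^3 = 0.026710
C(6,4)·0.874^4·0.126^2 = 0.138956
C(6,5)·0.874^5·0.126^1 = 0.385548
C(6,6)·0.874^6·0.126^0 = 0.445727
Sum = 0.9969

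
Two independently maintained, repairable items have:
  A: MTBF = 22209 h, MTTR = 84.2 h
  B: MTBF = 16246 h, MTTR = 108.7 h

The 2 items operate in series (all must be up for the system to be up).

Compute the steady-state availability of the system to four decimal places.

A(A) = MTBF/(MTBF+MTTR) = 22209/(22209+84.2) = 0.996223
A(B) = MTBF/(MTBF+MTTR) = 16246/(16246+108.7) = 0.993354
Series availability: 0.996223 × 0.993354 = 0.9896

0.9896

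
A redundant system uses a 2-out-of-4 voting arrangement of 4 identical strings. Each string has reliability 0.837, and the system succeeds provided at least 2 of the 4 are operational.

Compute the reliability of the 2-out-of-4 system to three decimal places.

0.985

R = Σ_{i=2}^{4} C(4,i) p^i (1−p)^{4−i} with p = 0.837
C(4,2)·0.837^2·0.163^2 = 0.11168
C(4,3)·0.837^3·0.163^1 = 0.38232
C(4,4)·0.837^4·0.163^0 = 0.49080
Sum = 0.985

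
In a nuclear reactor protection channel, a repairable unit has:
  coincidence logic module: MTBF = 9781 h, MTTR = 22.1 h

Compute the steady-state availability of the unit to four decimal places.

A(coincidence logic module) = MTBF/(MTBF+MTTR) = 9781/(9781+22.1) = 0.9977

0.9977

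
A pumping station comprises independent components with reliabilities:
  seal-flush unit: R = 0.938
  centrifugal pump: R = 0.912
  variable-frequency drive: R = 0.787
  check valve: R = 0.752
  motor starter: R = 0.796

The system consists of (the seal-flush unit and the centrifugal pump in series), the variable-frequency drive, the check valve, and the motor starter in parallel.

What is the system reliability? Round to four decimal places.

Series (seal-flush unit and centrifugal pump): 0.938000 × 0.912000 = 0.855456
Parallel ([0.855456], variable-frequency drive, check valve, and motor starter): 1 − (1 − 0.855456)(1 − 0.787000)(1 − 0.752000)(1 − 0.796000) = 0.9984

0.9984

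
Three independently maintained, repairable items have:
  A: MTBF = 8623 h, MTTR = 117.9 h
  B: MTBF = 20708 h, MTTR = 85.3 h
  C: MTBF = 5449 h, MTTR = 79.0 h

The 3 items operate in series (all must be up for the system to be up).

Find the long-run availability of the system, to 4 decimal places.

A(A) = MTBF/(MTBF+MTTR) = 8623/(8623+117.9) = 0.986512
A(B) = MTBF/(MTBF+MTTR) = 20708/(20708+85.3) = 0.995898
A(C) = MTBF/(MTBF+MTTR) = 5449/(5449+79.0) = 0.985709
Series availability: 0.986512 × 0.995898 × 0.985709 = 0.9684

0.9684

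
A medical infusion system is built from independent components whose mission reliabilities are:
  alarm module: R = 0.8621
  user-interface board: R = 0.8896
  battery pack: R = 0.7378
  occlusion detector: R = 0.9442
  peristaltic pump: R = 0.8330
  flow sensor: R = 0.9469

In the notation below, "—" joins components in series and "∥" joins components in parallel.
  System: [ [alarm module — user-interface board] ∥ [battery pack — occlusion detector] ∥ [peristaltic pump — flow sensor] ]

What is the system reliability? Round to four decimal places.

0.9851

Series (alarm module and user-interface board): 0.862100 × 0.889600 = 0.766924
Series (battery pack and occlusion detector): 0.737800 × 0.944200 = 0.696631
Series (peristaltic pump and flow sensor): 0.833000 × 0.946900 = 0.788768
Parallel ([0.766924], [0.696631], and [0.788768]): 1 − (1 − 0.766924)(1 − 0.696631)(1 − 0.788768) = 0.9851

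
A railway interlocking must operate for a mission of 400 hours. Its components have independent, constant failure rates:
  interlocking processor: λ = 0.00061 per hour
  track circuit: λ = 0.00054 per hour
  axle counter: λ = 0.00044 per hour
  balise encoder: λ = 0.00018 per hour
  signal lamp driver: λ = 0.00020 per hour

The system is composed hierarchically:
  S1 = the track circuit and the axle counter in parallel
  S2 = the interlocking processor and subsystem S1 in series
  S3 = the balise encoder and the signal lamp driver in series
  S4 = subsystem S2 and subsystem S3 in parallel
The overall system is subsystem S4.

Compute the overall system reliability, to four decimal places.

R(interlocking processor) = exp(−0.00061 × 400) = 0.783488
R(track circuit) = exp(−0.00054 × 400) = 0.805735
R(axle counter) = exp(−0.00044 × 400) = 0.838618
R(balise encoder) = exp(−0.00018 × 400) = 0.930531
R(signal lamp driver) = exp(−0.00020 × 400) = 0.923116
Parallel (track circuit and axle counter): 1 − (1 − 0.805735)(1 − 0.838618) = 0.968649
Series (interlocking processor and [0.968649]): 0.783488 × 0.968649 = 0.758925
Series (balise encoder and signal lamp driver): 0.930531 × 0.923116 = 0.858988
Parallel ([0.758925] and [0.858988]): 1 − (1 − 0.758925)(1 − 0.858988) = 0.9660

0.9660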